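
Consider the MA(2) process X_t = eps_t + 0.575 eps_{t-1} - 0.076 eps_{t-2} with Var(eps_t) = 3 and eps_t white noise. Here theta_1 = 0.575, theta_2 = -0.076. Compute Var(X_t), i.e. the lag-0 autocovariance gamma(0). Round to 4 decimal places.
\gamma(0) = 4.0092

For an MA(q) process X_t = eps_t + sum_i theta_i eps_{t-i} with
Var(eps_t) = sigma^2, the variance is
  gamma(0) = sigma^2 * (1 + sum_i theta_i^2).
  sum_i theta_i^2 = (0.575)^2 + (-0.076)^2 = 0.330625 + 0.005776 = 0.336401.
  gamma(0) = 3 * (1 + 0.336401) = 3 * 1.336401 = 4.009203, which rounds to 4.0092.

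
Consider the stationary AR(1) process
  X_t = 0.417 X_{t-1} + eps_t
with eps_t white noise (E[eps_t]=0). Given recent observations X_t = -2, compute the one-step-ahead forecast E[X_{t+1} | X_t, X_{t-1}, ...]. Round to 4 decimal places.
E[X_{t+1} \mid \mathcal F_t] = -0.8340

For an AR(p) model X_t = c + sum_i phi_i X_{t-i} + eps_t, the
one-step-ahead conditional mean is
  E[X_{t+1} | X_t, ...] = c + sum_i phi_i X_{t+1-i}.
Substitute known values:
  E[X_{t+1} | ...] = (0.417) * (-2)
                   = -0.8340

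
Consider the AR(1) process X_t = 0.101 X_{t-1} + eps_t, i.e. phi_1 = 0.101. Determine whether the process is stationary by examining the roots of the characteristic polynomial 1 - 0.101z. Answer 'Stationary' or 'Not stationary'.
\text{Stationary}

The AR(p) characteristic polynomial is P(z) = 1 - 0.101z.
Stationarity requires all roots to lie outside the unit circle, i.e. |z| > 1 for every root.
This is linear in z: 1 + (-0.101) z = 0  =>  z = -1/(-0.101) = 9.90099,  |z| = 9.90099.
Moduli of all roots: 9.9010.
All moduli strictly greater than 1? Yes.
Verdict: Stationary.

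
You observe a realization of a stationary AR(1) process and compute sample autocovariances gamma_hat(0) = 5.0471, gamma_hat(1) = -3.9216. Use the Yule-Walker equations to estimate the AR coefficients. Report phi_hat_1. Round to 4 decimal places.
\hat\phi_{1} = -0.7770

The Yule-Walker equations for an AR(p) process read, in matrix form,
  Gamma_p phi = r_p,   with   (Gamma_p)_{ij} = gamma(|i - j|),
                       (r_p)_i = gamma(i),   i,j = 1..p.
Substitute the sample gammas (Toeplitz matrix and right-hand side of size 1):
  Gamma_p = [[5.0471]]
  r_p     = [-3.9216]
With p = 1 this is the single equation gamma(0) phi_1 = gamma(1):
  phi_hat_1 = gamma(1) / gamma(0) = -3.9216 / 5.0471 = -0.7770.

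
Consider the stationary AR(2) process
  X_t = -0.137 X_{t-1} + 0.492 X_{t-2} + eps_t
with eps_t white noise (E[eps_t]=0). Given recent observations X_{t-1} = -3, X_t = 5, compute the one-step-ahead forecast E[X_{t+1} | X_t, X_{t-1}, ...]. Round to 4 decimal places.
E[X_{t+1} \mid \mathcal F_t] = -2.1610

For an AR(p) model X_t = c + sum_i phi_i X_{t-i} + eps_t, the
one-step-ahead conditional mean is
  E[X_{t+1} | X_t, ...] = c + sum_i phi_i X_{t+1-i}.
Substitute known values:
  E[X_{t+1} | ...] = (-0.137) * (5) + (0.492) * (-3)
                   = -2.1610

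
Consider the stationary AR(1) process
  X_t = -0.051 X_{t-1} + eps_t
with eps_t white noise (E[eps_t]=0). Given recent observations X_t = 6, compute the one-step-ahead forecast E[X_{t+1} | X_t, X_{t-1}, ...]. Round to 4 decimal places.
E[X_{t+1} \mid \mathcal F_t] = -0.3060

For an AR(p) model X_t = c + sum_i phi_i X_{t-i} + eps_t, the
one-step-ahead conditional mean is
  E[X_{t+1} | X_t, ...] = c + sum_i phi_i X_{t+1-i}.
Substitute known values:
  E[X_{t+1} | ...] = (-0.051) * (6)
                   = -0.3060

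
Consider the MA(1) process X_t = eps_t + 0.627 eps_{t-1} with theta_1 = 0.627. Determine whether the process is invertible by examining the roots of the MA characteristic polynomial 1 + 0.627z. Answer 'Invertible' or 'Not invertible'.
\text{Invertible}

The MA(q) characteristic polynomial is P(z) = 1 + 0.627z.
Invertibility requires all roots to lie outside the unit circle, i.e. |z| > 1 for every root.
This is linear in z: 1 + (0.627) z = 0  =>  z = -1/(0.627) = -1.594896,  |z| = 1.594896.
Moduli of all roots: 1.5949.
All moduli strictly greater than 1? Yes.
Verdict: Invertible.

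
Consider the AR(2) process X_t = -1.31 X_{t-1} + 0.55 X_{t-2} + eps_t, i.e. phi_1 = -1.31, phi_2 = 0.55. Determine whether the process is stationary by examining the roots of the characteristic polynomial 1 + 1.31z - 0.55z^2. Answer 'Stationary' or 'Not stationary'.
\text{Not stationary}

The AR(p) characteristic polynomial is P(z) = 1 + 1.31z - 0.55z^2.
Stationarity requires all roots to lie outside the unit circle, i.e. |z| > 1 for every root.
Set 1 + (1.31) z + (-0.55) z^2 = 0, i.e. a z^2 + b z + c = 0 with a = -0.55, b = 1.31, c = 1.
Discriminant D = b^2 - 4ac = (1.31)^2 - 4*(-0.55)*1 = 1.7161 - (-2.2) = 3.9161.
D >= 0, so the roots are real: z = (-b +/- sqrt(D)) / (2a) = (-1.31 +/- 1.978914) / (-1.1).
  z_1 = (-1.31 + 1.978914) / (-1.1) = -0.6081,   |z_1| = 0.6081.
  z_2 = (-1.31 - 1.978914) / (-1.1) = 2.9899,   |z_2| = 2.9899.
Moduli of all roots: 0.6081, 2.9899.
All moduli strictly greater than 1? No.
Verdict: Not stationary.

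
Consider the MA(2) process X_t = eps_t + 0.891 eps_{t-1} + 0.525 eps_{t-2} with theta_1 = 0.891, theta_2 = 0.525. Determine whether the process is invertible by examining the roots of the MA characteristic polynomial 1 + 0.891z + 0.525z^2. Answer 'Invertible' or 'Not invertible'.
\text{Invertible}

The MA(q) characteristic polynomial is P(z) = 1 + 0.891z + 0.525z^2.
Invertibility requires all roots to lie outside the unit circle, i.e. |z| > 1 for every root.
Set 1 + (0.891) z + (0.525) z^2 = 0, i.e. a z^2 + b z + c = 0 with a = 0.525, b = 0.891, c = 1.
Discriminant D = b^2 - 4ac = (0.891)^2 - 4*(0.525)*1 = 0.793881 - (2.1) = -1.306119.
D < 0, so the roots are the complex-conjugate pair z = (-b +/- i sqrt(-D)) / (2a) = -0.8486 +/- 1.0884i.
For a conjugate pair |z|^2 = z * conj(z) = (product of roots) = c/a = 1/(0.525) = 1.904762, so |z| = sqrt(1.904762) = 1.3801 for both roots.
Moduli of all roots: 1.3801, 1.3801.
All moduli strictly greater than 1? Yes.
Verdict: Invertible.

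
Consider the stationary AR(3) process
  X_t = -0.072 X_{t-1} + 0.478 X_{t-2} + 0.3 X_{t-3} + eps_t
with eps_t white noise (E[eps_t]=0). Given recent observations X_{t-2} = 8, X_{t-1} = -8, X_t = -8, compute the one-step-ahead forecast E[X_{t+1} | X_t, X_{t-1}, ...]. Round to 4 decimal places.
E[X_{t+1} \mid \mathcal F_t] = -0.8480

For an AR(p) model X_t = c + sum_i phi_i X_{t-i} + eps_t, the
one-step-ahead conditional mean is
  E[X_{t+1} | X_t, ...] = c + sum_i phi_i X_{t+1-i}.
Substitute known values:
  E[X_{t+1} | ...] = (-0.072) * (-8) + (0.478) * (-8) + (0.3) * (8)
                   = -0.8480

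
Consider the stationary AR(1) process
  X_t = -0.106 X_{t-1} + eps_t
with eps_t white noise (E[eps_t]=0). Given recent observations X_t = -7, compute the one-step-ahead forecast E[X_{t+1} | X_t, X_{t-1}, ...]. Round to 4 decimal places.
E[X_{t+1} \mid \mathcal F_t] = 0.7420

For an AR(p) model X_t = c + sum_i phi_i X_{t-i} + eps_t, the
one-step-ahead conditional mean is
  E[X_{t+1} | X_t, ...] = c + sum_i phi_i X_{t+1-i}.
Substitute known values:
  E[X_{t+1} | ...] = (-0.106) * (-7)
                   = 0.7420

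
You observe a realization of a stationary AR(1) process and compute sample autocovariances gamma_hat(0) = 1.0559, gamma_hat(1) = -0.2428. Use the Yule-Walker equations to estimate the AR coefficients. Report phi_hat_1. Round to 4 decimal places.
\hat\phi_{1} = -0.2299

The Yule-Walker equations for an AR(p) process read, in matrix form,
  Gamma_p phi = r_p,   with   (Gamma_p)_{ij} = gamma(|i - j|),
                       (r_p)_i = gamma(i),   i,j = 1..p.
Substitute the sample gammas (Toeplitz matrix and right-hand side of size 1):
  Gamma_p = [[1.0559]]
  r_p     = [-0.2428]
With p = 1 this is the single equation gamma(0) phi_1 = gamma(1):
  phi_hat_1 = gamma(1) / gamma(0) = -0.2428 / 1.0559 = -0.2299.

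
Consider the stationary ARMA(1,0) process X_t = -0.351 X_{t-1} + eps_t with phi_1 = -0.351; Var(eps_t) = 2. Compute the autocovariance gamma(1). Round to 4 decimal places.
\gamma(1) = -0.8006

Multiply the model equation by X_{t-k} and take expectations. With theta_0 = psi_0 = 1 and psi_j the MA(infinity) weights, this gives
  gamma(k) - sum_i phi_i gamma(k-i) = c_k,
  c_k = sigma^2 * sum_{j=k..q} theta_j psi_{j-k}   (c_k = 0 for k > q),
using gamma(-m) = gamma(m).
Pure AR (q = 0): c_0 = sigma^2 = 2, c_k = 0 for k >= 1.
Equations for k = 0 and k = 1 (AR order 1):
  gamma(0) = phi_1 gamma(1) + c_0
  gamma(1) = phi_1 gamma(0) + c_1
Substituting the second into the first: gamma(0) (1 - phi_1^2) = c_0 + phi_1 c_1, so
  gamma(0) = c_0 / (1 - phi_1^2) = 2 / (1 - (-0.351)^2) = 2 / 0.876799 = 2.281024.
  gamma(1) = phi_1 gamma(0) = (-0.351)(2.281024) = -0.80064.
Therefore gamma(1) = -0.8006 (to 4 decimal places).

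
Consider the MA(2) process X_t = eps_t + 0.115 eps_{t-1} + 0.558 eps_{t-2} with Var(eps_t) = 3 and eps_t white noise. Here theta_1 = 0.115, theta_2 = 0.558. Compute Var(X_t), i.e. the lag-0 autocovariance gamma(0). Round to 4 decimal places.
\gamma(0) = 3.9738

For an MA(q) process X_t = eps_t + sum_i theta_i eps_{t-i} with
Var(eps_t) = sigma^2, the variance is
  gamma(0) = sigma^2 * (1 + sum_i theta_i^2).
  sum_i theta_i^2 = (0.115)^2 + (0.558)^2 = 0.013225 + 0.311364 = 0.324589.
  gamma(0) = 3 * (1 + 0.324589) = 3 * 1.324589 = 3.973767, which rounds to 3.9738.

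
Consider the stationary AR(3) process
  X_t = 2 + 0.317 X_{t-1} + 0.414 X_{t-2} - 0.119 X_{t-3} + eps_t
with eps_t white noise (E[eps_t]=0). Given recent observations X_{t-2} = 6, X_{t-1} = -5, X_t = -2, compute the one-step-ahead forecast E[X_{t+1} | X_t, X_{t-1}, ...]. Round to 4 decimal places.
E[X_{t+1} \mid \mathcal F_t] = -1.4180

For an AR(p) model X_t = c + sum_i phi_i X_{t-i} + eps_t, the
one-step-ahead conditional mean is
  E[X_{t+1} | X_t, ...] = c + sum_i phi_i X_{t+1-i}.
Substitute known values:
  E[X_{t+1} | ...] = 2 + (0.317) * (-2) + (0.414) * (-5) + (-0.119) * (6)
                   = -1.4180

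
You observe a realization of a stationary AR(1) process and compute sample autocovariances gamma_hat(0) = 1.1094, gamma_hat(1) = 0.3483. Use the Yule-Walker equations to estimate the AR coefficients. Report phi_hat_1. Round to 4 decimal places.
\hat\phi_{1} = 0.3140

The Yule-Walker equations for an AR(p) process read, in matrix form,
  Gamma_p phi = r_p,   with   (Gamma_p)_{ij} = gamma(|i - j|),
                       (r_p)_i = gamma(i),   i,j = 1..p.
Substitute the sample gammas (Toeplitz matrix and right-hand side of size 1):
  Gamma_p = [[1.1094]]
  r_p     = [0.3483]
With p = 1 this is the single equation gamma(0) phi_1 = gamma(1):
  phi_hat_1 = gamma(1) / gamma(0) = 0.3483 / 1.1094 = 0.3140.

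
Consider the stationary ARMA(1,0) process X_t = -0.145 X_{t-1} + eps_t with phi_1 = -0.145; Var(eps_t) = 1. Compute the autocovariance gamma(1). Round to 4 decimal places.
\gamma(1) = -0.1481

Multiply the model equation by X_{t-k} and take expectations. With theta_0 = psi_0 = 1 and psi_j the MA(infinity) weights, this gives
  gamma(k) - sum_i phi_i gamma(k-i) = c_k,
  c_k = sigma^2 * sum_{j=k..q} theta_j psi_{j-k}   (c_k = 0 for k > q),
using gamma(-m) = gamma(m).
Pure AR (q = 0): c_0 = sigma^2 = 1, c_k = 0 for k >= 1.
Equations for k = 0 and k = 1 (AR order 1):
  gamma(0) = phi_1 gamma(1) + c_0
  gamma(1) = phi_1 gamma(0) + c_1
Substituting the second into the first: gamma(0) (1 - phi_1^2) = c_0 + phi_1 c_1, so
  gamma(0) = c_0 / (1 - phi_1^2) = 1 / (1 - (-0.145)^2) = 1 / 0.978975 = 1.021477.
  gamma(1) = phi_1 gamma(0) = (-0.145)(1.021477) = -0.148114.
Therefore gamma(1) = -0.1481 (to 4 decimal places).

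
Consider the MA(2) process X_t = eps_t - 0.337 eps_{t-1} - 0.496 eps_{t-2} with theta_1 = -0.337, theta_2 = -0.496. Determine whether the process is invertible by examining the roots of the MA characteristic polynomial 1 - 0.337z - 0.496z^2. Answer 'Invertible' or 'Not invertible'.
\text{Invertible}

The MA(q) characteristic polynomial is P(z) = 1 - 0.337z - 0.496z^2.
Invertibility requires all roots to lie outside the unit circle, i.e. |z| > 1 for every root.
Set 1 + (-0.337) z + (-0.496) z^2 = 0, i.e. a z^2 + b z + c = 0 with a = -0.496, b = -0.337, c = 1.
Discriminant D = b^2 - 4ac = (-0.337)^2 - 4*(-0.496)*1 = 0.113569 - (-1.984) = 2.097569.
D >= 0, so the roots are real: z = (-b +/- sqrt(D)) / (2a) = (0.337 +/- 1.448299) / (-0.992).
  z_1 = (0.337 + 1.448299) / (-0.992) = -1.7997,   |z_1| = 1.7997.
  z_2 = (0.337 - 1.448299) / (-0.992) = 1.1203,   |z_2| = 1.1203.
Moduli of all roots: 1.7997, 1.1203.
All moduli strictly greater than 1? Yes.
Verdict: Invertible.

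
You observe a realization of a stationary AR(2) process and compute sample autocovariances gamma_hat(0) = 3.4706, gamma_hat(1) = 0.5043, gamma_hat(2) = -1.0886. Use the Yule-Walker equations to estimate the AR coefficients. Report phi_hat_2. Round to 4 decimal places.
\hat\phi_{2} = -0.3420

The Yule-Walker equations for an AR(p) process read, in matrix form,
  Gamma_p phi = r_p,   with   (Gamma_p)_{ij} = gamma(|i - j|),
                       (r_p)_i = gamma(i),   i,j = 1..p.
Substitute the sample gammas (Toeplitz matrix and right-hand side of size 2):
  Gamma_p = [[3.4706, 0.5043], [0.5043, 3.4706]]
  r_p     = [0.5043, -1.0886]
Written out:
  3.4706 phi_1 + 0.5043 phi_2 = 0.5043
  0.5043 phi_1 + 3.4706 phi_2 = -1.0886
Solve by Cramer's rule:
  det = gamma(0)^2 - gamma(1)^2 = (3.4706)^2 - (0.5043)^2 = 12.04506436 - 0.25431849 = 11.79074587
  phi_hat_1 = [gamma(1) gamma(0) - gamma(1) gamma(2)] / det = [(0.5043)(3.4706) - (0.5043)(-1.0886)] / 11.79074587 = 2.29920456 / 11.79074587 = 0.195
  phi_hat_2 = [gamma(0) gamma(2) - gamma(1)^2] / det = [(3.4706)(-1.0886) - (0.5043)^2] / 11.79074587 = -4.03241365 / 11.79074587 = -0.342
So phi_hat = [0.1950, -0.3420].
Therefore phi_hat_2 = -0.3420.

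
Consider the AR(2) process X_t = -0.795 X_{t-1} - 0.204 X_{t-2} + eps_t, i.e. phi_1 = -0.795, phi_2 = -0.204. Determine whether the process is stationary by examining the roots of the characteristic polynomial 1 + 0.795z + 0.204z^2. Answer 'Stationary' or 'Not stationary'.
\text{Stationary}

The AR(p) characteristic polynomial is P(z) = 1 + 0.795z + 0.204z^2.
Stationarity requires all roots to lie outside the unit circle, i.e. |z| > 1 for every root.
Set 1 + (0.795) z + (0.204) z^2 = 0, i.e. a z^2 + b z + c = 0 with a = 0.204, b = 0.795, c = 1.
Discriminant D = b^2 - 4ac = (0.795)^2 - 4*(0.204)*1 = 0.632025 - (0.816) = -0.183975.
D < 0, so the roots are the complex-conjugate pair z = (-b +/- i sqrt(-D)) / (2a) = -1.9485 +/- 1.0513i.
For a conjugate pair |z|^2 = z * conj(z) = (product of roots) = c/a = 1/(0.204) = 4.901961, so |z| = sqrt(4.901961) = 2.214 for both roots.
Moduli of all roots: 2.2140, 2.2140.
All moduli strictly greater than 1? Yes.
Verdict: Stationary.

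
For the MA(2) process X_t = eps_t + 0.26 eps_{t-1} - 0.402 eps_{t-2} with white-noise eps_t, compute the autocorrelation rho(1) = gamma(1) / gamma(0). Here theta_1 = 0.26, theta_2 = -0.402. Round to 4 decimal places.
\rho(1) = 0.1265

For an MA(q) process with theta_0 = 1, the autocovariance is
  gamma(k) = sigma^2 * sum_{i=0..q-k} theta_i * theta_{i+k},
and rho(k) = gamma(k) / gamma(0). Sigma^2 cancels.
  numerator   = (1)*(0.26) + (0.26)*(-0.402) = 0.15548.
  denominator = (1)^2 + (0.26)^2 + (-0.402)^2 = 1.229204.
  rho(1) = 0.15548 / 1.229204 = 0.1265.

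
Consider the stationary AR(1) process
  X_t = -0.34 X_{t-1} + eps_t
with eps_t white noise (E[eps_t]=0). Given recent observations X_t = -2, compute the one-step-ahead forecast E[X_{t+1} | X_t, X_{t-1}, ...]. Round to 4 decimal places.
E[X_{t+1} \mid \mathcal F_t] = 0.6800

For an AR(p) model X_t = c + sum_i phi_i X_{t-i} + eps_t, the
one-step-ahead conditional mean is
  E[X_{t+1} | X_t, ...] = c + sum_i phi_i X_{t+1-i}.
Substitute known values:
  E[X_{t+1} | ...] = (-0.34) * (-2)
                   = 0.6800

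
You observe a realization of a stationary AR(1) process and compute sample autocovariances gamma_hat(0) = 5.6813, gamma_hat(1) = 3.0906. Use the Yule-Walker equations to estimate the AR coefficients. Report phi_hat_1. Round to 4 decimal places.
\hat\phi_{1} = 0.5440

The Yule-Walker equations for an AR(p) process read, in matrix form,
  Gamma_p phi = r_p,   with   (Gamma_p)_{ij} = gamma(|i - j|),
                       (r_p)_i = gamma(i),   i,j = 1..p.
Substitute the sample gammas (Toeplitz matrix and right-hand side of size 1):
  Gamma_p = [[5.6813]]
  r_p     = [3.0906]
With p = 1 this is the single equation gamma(0) phi_1 = gamma(1):
  phi_hat_1 = gamma(1) / gamma(0) = 3.0906 / 5.6813 = 0.5440.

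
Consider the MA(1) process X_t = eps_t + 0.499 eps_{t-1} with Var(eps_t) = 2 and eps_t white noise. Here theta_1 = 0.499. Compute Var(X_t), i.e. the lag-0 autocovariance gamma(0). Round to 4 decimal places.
\gamma(0) = 2.4980

For an MA(q) process X_t = eps_t + sum_i theta_i eps_{t-i} with
Var(eps_t) = sigma^2, the variance is
  gamma(0) = sigma^2 * (1 + sum_i theta_i^2).
  sum_i theta_i^2 = (0.499)^2 = 0.249001.
  gamma(0) = 2 * (1 + 0.249001) = 2 * 1.249001 = 2.498002, which rounds to 2.4980.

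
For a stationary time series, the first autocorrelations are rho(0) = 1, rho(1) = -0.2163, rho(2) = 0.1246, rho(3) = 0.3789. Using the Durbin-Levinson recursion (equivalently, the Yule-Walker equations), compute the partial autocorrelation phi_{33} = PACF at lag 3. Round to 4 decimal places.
\phi_{33} = 0.4450

The PACF at lag k is phi_{kk}, the last component of the solution
to the Yule-Walker system G_k phi = r_k where
  (G_k)_{ij} = rho(|i - j|), (r_k)_i = rho(i), i,j = 1..k.
Equivalently, Durbin-Levinson gives phi_{kk} iteratively:
  phi_{11} = rho(1)
  phi_{kk} = [rho(k) - sum_{j=1..k-1} phi_{k-1,j} rho(k-j)]
            / [1 - sum_{j=1..k-1} phi_{k-1,j} rho(j)],
  phi_{k,j} = phi_{k-1,j} - phi_{kk} phi_{k-1,k-j},  j = 1..k-1.
Step k = 1:
  phi_11 = rho(1) = -0.2163.
Step k = 2:
  phi_22 = [rho(2) - phi_11 rho(1)] / [1 - phi_11 rho(1)] = [0.1246 - (-0.2163)(-0.2163)] / [1 - (-0.2163)(-0.2163)]
         = 0.07781431 / 0.95321431 = 0.081634.
  Update: phi_21 = phi_11 - phi_22 phi_11 = -0.2163 - (0.081634)(-0.2163) = -0.198643.
Step k = 3:
  phi_33 = [rho(3) - phi_21 rho(2) - phi_22 rho(1)] / [1 - phi_21 rho(1) - phi_22 rho(2)]
    numerator   = 0.3789 - (-0.198643)(0.1246) - (0.081634)(-0.2163) = 0.42130822
    denominator = 1 - (-0.198643)(-0.2163) - (0.081634)(0.1246) = 0.94686205
  phi_33 = 0.42130822 / 0.94686205 = 0.445.
Therefore phi_{33} = 0.4450.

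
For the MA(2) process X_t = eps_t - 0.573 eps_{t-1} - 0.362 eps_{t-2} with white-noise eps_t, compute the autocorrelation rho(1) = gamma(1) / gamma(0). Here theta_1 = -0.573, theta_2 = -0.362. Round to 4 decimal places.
\rho(1) = -0.2505

For an MA(q) process with theta_0 = 1, the autocovariance is
  gamma(k) = sigma^2 * sum_{i=0..q-k} theta_i * theta_{i+k},
and rho(k) = gamma(k) / gamma(0). Sigma^2 cancels.
  numerator   = (1)*(-0.573) + (-0.573)*(-0.362) = -0.365574.
  denominator = (1)^2 + (-0.573)^2 + (-0.362)^2 = 1.459373.
  rho(1) = -0.365574 / 1.459373 = -0.2505.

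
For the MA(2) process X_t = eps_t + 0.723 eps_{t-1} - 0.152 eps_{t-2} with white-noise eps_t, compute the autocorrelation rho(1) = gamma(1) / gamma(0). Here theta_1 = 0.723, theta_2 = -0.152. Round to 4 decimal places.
\rho(1) = 0.3966

For an MA(q) process with theta_0 = 1, the autocovariance is
  gamma(k) = sigma^2 * sum_{i=0..q-k} theta_i * theta_{i+k},
and rho(k) = gamma(k) / gamma(0). Sigma^2 cancels.
  numerator   = (1)*(0.723) + (0.723)*(-0.152) = 0.613104.
  denominator = (1)^2 + (0.723)^2 + (-0.152)^2 = 1.545833.
  rho(1) = 0.613104 / 1.545833 = 0.3966.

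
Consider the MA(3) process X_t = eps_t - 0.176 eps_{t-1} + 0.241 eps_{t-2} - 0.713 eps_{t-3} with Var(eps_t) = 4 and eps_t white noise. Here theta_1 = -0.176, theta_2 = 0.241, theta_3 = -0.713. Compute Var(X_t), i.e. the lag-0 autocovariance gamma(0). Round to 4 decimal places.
\gamma(0) = 6.3897

For an MA(q) process X_t = eps_t + sum_i theta_i eps_{t-i} with
Var(eps_t) = sigma^2, the variance is
  gamma(0) = sigma^2 * (1 + sum_i theta_i^2).
  sum_i theta_i^2 = (-0.176)^2 + (0.241)^2 + (-0.713)^2 = 0.030976 + 0.058081 + 0.508369 = 0.597426.
  gamma(0) = 4 * (1 + 0.597426) = 4 * 1.597426 = 6.389704, which rounds to 6.3897.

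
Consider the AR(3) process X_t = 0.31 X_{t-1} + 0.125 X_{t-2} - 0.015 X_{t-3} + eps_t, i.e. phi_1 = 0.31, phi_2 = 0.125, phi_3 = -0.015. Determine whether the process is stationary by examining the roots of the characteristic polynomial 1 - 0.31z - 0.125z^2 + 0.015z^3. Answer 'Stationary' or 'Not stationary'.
\text{Stationary}

The AR(p) characteristic polynomial is P(z) = 1 - 0.31z - 0.125z^2 + 0.015z^3.
Stationarity requires all roots to lie outside the unit circle, i.e. |z| > 1 for every root.
Degree 3: look for a simple real root z0 first, then factor out (1 - z/z0) and solve the remaining quadratic.
Testing z0 = 2: P(2) = 1 + (-0.31)(2) + (-0.125)(2)^2 + (0.015)(2)^3
  = 1 + (-0.62) + (-0.5) + (0.12) = 0.  So z_0 = 2 is a root, |z_0| = 2.
Divide out the factor (1 - 0.5 z) = (1 - z/z0) (since 1/z0 = 0.5):
  P(z) = (1 - 0.5 z)(1 + (0.19) z + (-0.03) z^2)
  [check: z-coef 0.19 - (0.5) = -0.31; z^2-coef -0.03 - (0.5)(0.19) = -0.125; z^3-coef -(0.5)(-0.03) = 0.015.]
Remaining roots from the quadratic factor 1 + (0.19) z + (-0.03) z^2:
  Set 1 + (0.19) z + (-0.03) z^2 = 0, i.e. a z^2 + b z + c = 0 with a = -0.03, b = 0.19, c = 1.
  Discriminant D = b^2 - 4ac = (0.19)^2 - 4*(-0.03)*1 = 0.0361 - (-0.12) = 0.1561.
  D >= 0, so the roots are real: z = (-b +/- sqrt(D)) / (2a) = (-0.19 +/- 0.395095) / (-0.06).
    z_1 = (-0.19 + 0.395095) / (-0.06) = -3.4182,   |z_1| = 3.4182.
    z_2 = (-0.19 - 0.395095) / (-0.06) = 9.7516,   |z_2| = 9.7516.
Moduli of all roots: 2.0000, 3.4182, 9.7516.
All moduli strictly greater than 1? Yes.
Verdict: Stationary.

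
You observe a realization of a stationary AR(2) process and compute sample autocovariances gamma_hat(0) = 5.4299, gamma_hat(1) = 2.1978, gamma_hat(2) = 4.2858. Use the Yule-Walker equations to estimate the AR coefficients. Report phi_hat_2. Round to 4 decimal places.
\hat\phi_{2} = 0.7480

The Yule-Walker equations for an AR(p) process read, in matrix form,
  Gamma_p phi = r_p,   with   (Gamma_p)_{ij} = gamma(|i - j|),
                       (r_p)_i = gamma(i),   i,j = 1..p.
Substitute the sample gammas (Toeplitz matrix and right-hand side of size 2):
  Gamma_p = [[5.4299, 2.1978], [2.1978, 5.4299]]
  r_p     = [2.1978, 4.2858]
Written out:
  5.4299 phi_1 + 2.1978 phi_2 = 2.1978
  2.1978 phi_1 + 5.4299 phi_2 = 4.2858
Solve by Cramer's rule:
  det = gamma(0)^2 - gamma(1)^2 = (5.4299)^2 - (2.1978)^2 = 29.48381401 - 4.83032484 = 24.65348917
  phi_hat_1 = [gamma(1) gamma(0) - gamma(1) gamma(2)] / det = [(2.1978)(5.4299) - (2.1978)(4.2858)] / 24.65348917 = 2.51450298 / 24.65348917 = 0.102
  phi_hat_2 = [gamma(0) gamma(2) - gamma(1)^2] / det = [(5.4299)(4.2858) - (2.1978)^2] / 24.65348917 = 18.44114058 / 24.65348917 = 0.748
So phi_hat = [0.1020, 0.7480].
Therefore phi_hat_2 = 0.7480.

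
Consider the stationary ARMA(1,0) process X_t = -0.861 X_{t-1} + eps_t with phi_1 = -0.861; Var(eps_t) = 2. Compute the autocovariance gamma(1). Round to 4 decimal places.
\gamma(1) = -6.6569

Multiply the model equation by X_{t-k} and take expectations. With theta_0 = psi_0 = 1 and psi_j the MA(infinity) weights, this gives
  gamma(k) - sum_i phi_i gamma(k-i) = c_k,
  c_k = sigma^2 * sum_{j=k..q} theta_j psi_{j-k}   (c_k = 0 for k > q),
using gamma(-m) = gamma(m).
Pure AR (q = 0): c_0 = sigma^2 = 2, c_k = 0 for k >= 1.
Equations for k = 0 and k = 1 (AR order 1):
  gamma(0) = phi_1 gamma(1) + c_0
  gamma(1) = phi_1 gamma(0) + c_1
Substituting the second into the first: gamma(0) (1 - phi_1^2) = c_0 + phi_1 c_1, so
  gamma(0) = c_0 / (1 - phi_1^2) = 2 / (1 - (-0.861)^2) = 2 / 0.258679 = 7.73159.
  gamma(1) = phi_1 gamma(0) = (-0.861)(7.73159) = -6.656899.
Therefore gamma(1) = -6.6569 (to 4 decimal places).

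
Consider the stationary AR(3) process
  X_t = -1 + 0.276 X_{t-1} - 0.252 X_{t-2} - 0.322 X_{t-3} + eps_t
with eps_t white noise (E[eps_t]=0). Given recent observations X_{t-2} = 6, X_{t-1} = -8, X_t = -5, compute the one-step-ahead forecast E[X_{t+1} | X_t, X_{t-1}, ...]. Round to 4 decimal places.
E[X_{t+1} \mid \mathcal F_t] = -2.2960

For an AR(p) model X_t = c + sum_i phi_i X_{t-i} + eps_t, the
one-step-ahead conditional mean is
  E[X_{t+1} | X_t, ...] = c + sum_i phi_i X_{t+1-i}.
Substitute known values:
  E[X_{t+1} | ...] = -1 + (0.276) * (-5) + (-0.252) * (-8) + (-0.322) * (6)
                   = -2.2960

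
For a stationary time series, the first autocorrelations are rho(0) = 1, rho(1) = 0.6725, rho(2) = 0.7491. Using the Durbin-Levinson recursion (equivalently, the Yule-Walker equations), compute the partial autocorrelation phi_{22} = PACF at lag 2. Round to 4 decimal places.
\phi_{22} = 0.5419

The PACF at lag k is phi_{kk}, the last component of the solution
to the Yule-Walker system G_k phi = r_k where
  (G_k)_{ij} = rho(|i - j|), (r_k)_i = rho(i), i,j = 1..k.
Equivalently, Durbin-Levinson gives phi_{kk} iteratively:
  phi_{11} = rho(1)
  phi_{kk} = [rho(k) - sum_{j=1..k-1} phi_{k-1,j} rho(k-j)]
            / [1 - sum_{j=1..k-1} phi_{k-1,j} rho(j)],
  phi_{k,j} = phi_{k-1,j} - phi_{kk} phi_{k-1,k-j},  j = 1..k-1.
Step k = 1:
  phi_11 = rho(1) = 0.6725.
Step k = 2:
  phi_22 = [rho(2) - phi_11 rho(1)] / [1 - phi_11 rho(1)] = [0.7491 - (0.6725)(0.6725)] / [1 - (0.6725)(0.6725)]
         = 0.29684375 / 0.54774375 = 0.5419.
Therefore phi_{22} = 0.5419.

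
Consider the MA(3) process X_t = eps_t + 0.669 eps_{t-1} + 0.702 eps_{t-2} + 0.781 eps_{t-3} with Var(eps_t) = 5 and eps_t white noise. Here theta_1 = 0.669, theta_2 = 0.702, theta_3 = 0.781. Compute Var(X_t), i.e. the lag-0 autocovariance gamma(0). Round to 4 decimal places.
\gamma(0) = 12.7516

For an MA(q) process X_t = eps_t + sum_i theta_i eps_{t-i} with
Var(eps_t) = sigma^2, the variance is
  gamma(0) = sigma^2 * (1 + sum_i theta_i^2).
  sum_i theta_i^2 = (0.669)^2 + (0.702)^2 + (0.781)^2 = 0.447561 + 0.492804 + 0.609961 = 1.550326.
  gamma(0) = 5 * (1 + 1.550326) = 5 * 2.550326 = 12.75163, which rounds to 12.7516.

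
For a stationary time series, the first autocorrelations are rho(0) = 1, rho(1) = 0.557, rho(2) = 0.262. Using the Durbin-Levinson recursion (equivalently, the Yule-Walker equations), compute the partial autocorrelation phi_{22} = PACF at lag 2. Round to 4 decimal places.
\phi_{22} = -0.0700

The PACF at lag k is phi_{kk}, the last component of the solution
to the Yule-Walker system G_k phi = r_k where
  (G_k)_{ij} = rho(|i - j|), (r_k)_i = rho(i), i,j = 1..k.
Equivalently, Durbin-Levinson gives phi_{kk} iteratively:
  phi_{11} = rho(1)
  phi_{kk} = [rho(k) - sum_{j=1..k-1} phi_{k-1,j} rho(k-j)]
            / [1 - sum_{j=1..k-1} phi_{k-1,j} rho(j)],
  phi_{k,j} = phi_{k-1,j} - phi_{kk} phi_{k-1,k-j},  j = 1..k-1.
Step k = 1:
  phi_11 = rho(1) = 0.557.
Step k = 2:
  phi_22 = [rho(2) - phi_11 rho(1)] / [1 - phi_11 rho(1)] = [0.262 - (0.557)(0.557)] / [1 - (0.557)(0.557)]
         = -0.048249 / 0.689751 = -0.07.
Therefore phi_{22} = -0.0700.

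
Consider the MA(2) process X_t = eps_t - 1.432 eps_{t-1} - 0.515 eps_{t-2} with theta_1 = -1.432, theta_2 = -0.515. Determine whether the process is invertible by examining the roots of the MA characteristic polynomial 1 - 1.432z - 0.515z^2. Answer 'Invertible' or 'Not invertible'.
\text{Not invertible}

The MA(q) characteristic polynomial is P(z) = 1 - 1.432z - 0.515z^2.
Invertibility requires all roots to lie outside the unit circle, i.e. |z| > 1 for every root.
Set 1 + (-1.432) z + (-0.515) z^2 = 0, i.e. a z^2 + b z + c = 0 with a = -0.515, b = -1.432, c = 1.
Discriminant D = b^2 - 4ac = (-1.432)^2 - 4*(-0.515)*1 = 2.050624 - (-2.06) = 4.110624.
D >= 0, so the roots are real: z = (-b +/- sqrt(D)) / (2a) = (1.432 +/- 2.027467) / (-1.03).
  z_1 = (1.432 + 2.027467) / (-1.03) = -3.3587,   |z_1| = 3.3587.
  z_2 = (1.432 - 2.027467) / (-1.03) = 0.5781,   |z_2| = 0.5781.
Moduli of all roots: 3.3587, 0.5781.
All moduli strictly greater than 1? No.
Verdict: Not invertible.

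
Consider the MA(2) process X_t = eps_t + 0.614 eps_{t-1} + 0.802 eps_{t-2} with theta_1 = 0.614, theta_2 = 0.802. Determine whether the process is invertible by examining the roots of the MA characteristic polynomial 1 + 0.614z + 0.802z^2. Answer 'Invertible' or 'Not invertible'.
\text{Invertible}

The MA(q) characteristic polynomial is P(z) = 1 + 0.614z + 0.802z^2.
Invertibility requires all roots to lie outside the unit circle, i.e. |z| > 1 for every root.
Set 1 + (0.614) z + (0.802) z^2 = 0, i.e. a z^2 + b z + c = 0 with a = 0.802, b = 0.614, c = 1.
Discriminant D = b^2 - 4ac = (0.614)^2 - 4*(0.802)*1 = 0.376996 - (3.208) = -2.831004.
D < 0, so the roots are the complex-conjugate pair z = (-b +/- i sqrt(-D)) / (2a) = -0.3828 +/- 1.049i.
For a conjugate pair |z|^2 = z * conj(z) = (product of roots) = c/a = 1/(0.802) = 1.246883, so |z| = sqrt(1.246883) = 1.1166 for both roots.
Moduli of all roots: 1.1166, 1.1166.
All moduli strictly greater than 1? Yes.
Verdict: Invertible.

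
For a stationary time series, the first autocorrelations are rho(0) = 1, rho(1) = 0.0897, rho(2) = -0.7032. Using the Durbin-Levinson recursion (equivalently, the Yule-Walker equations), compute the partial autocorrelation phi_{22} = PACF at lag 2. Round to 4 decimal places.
\phi_{22} = -0.7170

The PACF at lag k is phi_{kk}, the last component of the solution
to the Yule-Walker system G_k phi = r_k where
  (G_k)_{ij} = rho(|i - j|), (r_k)_i = rho(i), i,j = 1..k.
Equivalently, Durbin-Levinson gives phi_{kk} iteratively:
  phi_{11} = rho(1)
  phi_{kk} = [rho(k) - sum_{j=1..k-1} phi_{k-1,j} rho(k-j)]
            / [1 - sum_{j=1..k-1} phi_{k-1,j} rho(j)],
  phi_{k,j} = phi_{k-1,j} - phi_{kk} phi_{k-1,k-j},  j = 1..k-1.
Step k = 1:
  phi_11 = rho(1) = 0.0897.
Step k = 2:
  phi_22 = [rho(2) - phi_11 rho(1)] / [1 - phi_11 rho(1)] = [-0.7032 - (0.0897)(0.0897)] / [1 - (0.0897)(0.0897)]
         = -0.71124609 / 0.99195391 = -0.717.
Therefore phi_{22} = -0.7170.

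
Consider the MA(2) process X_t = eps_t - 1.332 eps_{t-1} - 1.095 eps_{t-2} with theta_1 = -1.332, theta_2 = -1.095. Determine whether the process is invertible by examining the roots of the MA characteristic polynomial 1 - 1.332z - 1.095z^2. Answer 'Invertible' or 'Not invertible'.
\text{Not invertible}

The MA(q) characteristic polynomial is P(z) = 1 - 1.332z - 1.095z^2.
Invertibility requires all roots to lie outside the unit circle, i.e. |z| > 1 for every root.
Set 1 + (-1.332) z + (-1.095) z^2 = 0, i.e. a z^2 + b z + c = 0 with a = -1.095, b = -1.332, c = 1.
Discriminant D = b^2 - 4ac = (-1.332)^2 - 4*(-1.095)*1 = 1.774224 - (-4.38) = 6.154224.
D >= 0, so the roots are real: z = (-b +/- sqrt(D)) / (2a) = (1.332 +/- 2.480771) / (-2.19).
  z_1 = (1.332 + 2.480771) / (-2.19) = -1.741,   |z_1| = 1.741.
  z_2 = (1.332 - 2.480771) / (-2.19) = 0.5246,   |z_2| = 0.5246.
Moduli of all roots: 1.7410, 0.5246.
All moduli strictly greater than 1? No.
Verdict: Not invertible.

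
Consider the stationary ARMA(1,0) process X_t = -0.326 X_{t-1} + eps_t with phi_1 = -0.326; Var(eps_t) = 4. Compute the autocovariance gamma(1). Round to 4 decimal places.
\gamma(1) = -1.4591

Multiply the model equation by X_{t-k} and take expectations. With theta_0 = psi_0 = 1 and psi_j the MA(infinity) weights, this gives
  gamma(k) - sum_i phi_i gamma(k-i) = c_k,
  c_k = sigma^2 * sum_{j=k..q} theta_j psi_{j-k}   (c_k = 0 for k > q),
using gamma(-m) = gamma(m).
Pure AR (q = 0): c_0 = sigma^2 = 4, c_k = 0 for k >= 1.
Equations for k = 0 and k = 1 (AR order 1):
  gamma(0) = phi_1 gamma(1) + c_0
  gamma(1) = phi_1 gamma(0) + c_1
Substituting the second into the first: gamma(0) (1 - phi_1^2) = c_0 + phi_1 c_1, so
  gamma(0) = c_0 / (1 - phi_1^2) = 4 / (1 - (-0.326)^2) = 4 / 0.893724 = 4.475655.
  gamma(1) = phi_1 gamma(0) = (-0.326)(4.475655) = -1.459063.
Therefore gamma(1) = -1.4591 (to 4 decimal places).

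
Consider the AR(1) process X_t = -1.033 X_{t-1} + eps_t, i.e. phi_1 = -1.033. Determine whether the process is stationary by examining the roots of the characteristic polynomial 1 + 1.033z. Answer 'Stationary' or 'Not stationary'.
\text{Not stationary}

The AR(p) characteristic polynomial is P(z) = 1 + 1.033z.
Stationarity requires all roots to lie outside the unit circle, i.e. |z| > 1 for every root.
This is linear in z: 1 + (1.033) z = 0  =>  z = -1/(1.033) = -0.968054,  |z| = 0.968054.
Moduli of all roots: 0.9681.
All moduli strictly greater than 1? No.
Verdict: Not stationary.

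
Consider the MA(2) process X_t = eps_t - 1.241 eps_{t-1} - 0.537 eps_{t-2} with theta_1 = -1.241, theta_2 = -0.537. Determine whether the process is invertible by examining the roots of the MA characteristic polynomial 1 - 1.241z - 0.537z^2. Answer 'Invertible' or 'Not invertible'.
\text{Not invertible}

The MA(q) characteristic polynomial is P(z) = 1 - 1.241z - 0.537z^2.
Invertibility requires all roots to lie outside the unit circle, i.e. |z| > 1 for every root.
Set 1 + (-1.241) z + (-0.537) z^2 = 0, i.e. a z^2 + b z + c = 0 with a = -0.537, b = -1.241, c = 1.
Discriminant D = b^2 - 4ac = (-1.241)^2 - 4*(-0.537)*1 = 1.540081 - (-2.148) = 3.688081.
D >= 0, so the roots are real: z = (-b +/- sqrt(D)) / (2a) = (1.241 +/- 1.920438) / (-1.074).
  z_1 = (1.241 + 1.920438) / (-1.074) = -2.9436,   |z_1| = 2.9436.
  z_2 = (1.241 - 1.920438) / (-1.074) = 0.6326,   |z_2| = 0.6326.
Moduli of all roots: 2.9436, 0.6326.
All moduli strictly greater than 1? No.
Verdict: Not invertible.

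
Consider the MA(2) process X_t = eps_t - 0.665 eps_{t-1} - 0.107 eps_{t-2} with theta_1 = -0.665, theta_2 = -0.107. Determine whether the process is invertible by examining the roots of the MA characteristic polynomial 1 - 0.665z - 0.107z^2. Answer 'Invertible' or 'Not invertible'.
\text{Invertible}

The MA(q) characteristic polynomial is P(z) = 1 - 0.665z - 0.107z^2.
Invertibility requires all roots to lie outside the unit circle, i.e. |z| > 1 for every root.
Set 1 + (-0.665) z + (-0.107) z^2 = 0, i.e. a z^2 + b z + c = 0 with a = -0.107, b = -0.665, c = 1.
Discriminant D = b^2 - 4ac = (-0.665)^2 - 4*(-0.107)*1 = 0.442225 - (-0.428) = 0.870225.
D >= 0, so the roots are real: z = (-b +/- sqrt(D)) / (2a) = (0.665 +/- 0.932859) / (-0.214).
  z_1 = (0.665 + 0.932859) / (-0.214) = -7.4666,   |z_1| = 7.4666.
  z_2 = (0.665 - 0.932859) / (-0.214) = 1.2517,   |z_2| = 1.2517.
Moduli of all roots: 7.4666, 1.2517.
All moduli strictly greater than 1? Yes.
Verdict: Invertible.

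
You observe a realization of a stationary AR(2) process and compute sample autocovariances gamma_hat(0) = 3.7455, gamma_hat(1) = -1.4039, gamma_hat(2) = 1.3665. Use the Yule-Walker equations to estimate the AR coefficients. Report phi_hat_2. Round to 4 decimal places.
\hat\phi_{2} = 0.2610

The Yule-Walker equations for an AR(p) process read, in matrix form,
  Gamma_p phi = r_p,   with   (Gamma_p)_{ij} = gamma(|i - j|),
                       (r_p)_i = gamma(i),   i,j = 1..p.
Substitute the sample gammas (Toeplitz matrix and right-hand side of size 2):
  Gamma_p = [[3.7455, -1.4039], [-1.4039, 3.7455]]
  r_p     = [-1.4039, 1.3665]
Written out:
  3.7455 phi_1 - 1.4039 phi_2 = -1.4039
  -1.4039 phi_1 + 3.7455 phi_2 = 1.3665
Solve by Cramer's rule:
  det = gamma(0)^2 - gamma(1)^2 = (3.7455)^2 - (-1.4039)^2 = 14.02877025 - 1.97093521 = 12.05783504
  phi_hat_1 = [gamma(1) gamma(0) - gamma(1) gamma(2)] / det = [(-1.4039)(3.7455) - (-1.4039)(1.3665)] / 12.05783504 = -3.3398781 / 12.05783504 = -0.277
  phi_hat_2 = [gamma(0) gamma(2) - gamma(1)^2] / det = [(3.7455)(1.3665) - (-1.4039)^2] / 12.05783504 = 3.14729054 / 12.05783504 = 0.261
So phi_hat = [-0.2770, 0.2610].
Therefore phi_hat_2 = 0.2610.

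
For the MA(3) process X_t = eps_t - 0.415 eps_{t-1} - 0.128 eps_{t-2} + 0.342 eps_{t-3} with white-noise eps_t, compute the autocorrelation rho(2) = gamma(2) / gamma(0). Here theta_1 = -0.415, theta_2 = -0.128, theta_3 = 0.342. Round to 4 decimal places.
\rho(2) = -0.2068

For an MA(q) process with theta_0 = 1, the autocovariance is
  gamma(k) = sigma^2 * sum_{i=0..q-k} theta_i * theta_{i+k},
and rho(k) = gamma(k) / gamma(0). Sigma^2 cancels.
  numerator   = (1)*(-0.128) + (-0.415)*(0.342) = -0.26993.
  denominator = (1)^2 + (-0.415)^2 + (-0.128)^2 + (0.342)^2 = 1.305573.
  rho(2) = -0.26993 / 1.305573 = -0.2068.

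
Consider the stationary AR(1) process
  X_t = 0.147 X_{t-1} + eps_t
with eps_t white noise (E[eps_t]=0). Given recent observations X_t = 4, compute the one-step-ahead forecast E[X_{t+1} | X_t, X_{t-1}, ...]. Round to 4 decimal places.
E[X_{t+1} \mid \mathcal F_t] = 0.5880

For an AR(p) model X_t = c + sum_i phi_i X_{t-i} + eps_t, the
one-step-ahead conditional mean is
  E[X_{t+1} | X_t, ...] = c + sum_i phi_i X_{t+1-i}.
Substitute known values:
  E[X_{t+1} | ...] = (0.147) * (4)
                   = 0.5880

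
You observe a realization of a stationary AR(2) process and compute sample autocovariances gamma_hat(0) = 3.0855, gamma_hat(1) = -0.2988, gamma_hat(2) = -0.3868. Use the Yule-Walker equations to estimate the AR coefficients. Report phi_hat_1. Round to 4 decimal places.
\hat\phi_{1} = -0.1100

The Yule-Walker equations for an AR(p) process read, in matrix form,
  Gamma_p phi = r_p,   with   (Gamma_p)_{ij} = gamma(|i - j|),
                       (r_p)_i = gamma(i),   i,j = 1..p.
Substitute the sample gammas (Toeplitz matrix and right-hand side of size 2):
  Gamma_p = [[3.0855, -0.2988], [-0.2988, 3.0855]]
  r_p     = [-0.2988, -0.3868]
Written out:
  3.0855 phi_1 - 0.2988 phi_2 = -0.2988
  -0.2988 phi_1 + 3.0855 phi_2 = -0.3868
Solve by Cramer's rule:
  det = gamma(0)^2 - gamma(1)^2 = (3.0855)^2 - (-0.2988)^2 = 9.52031025 - 0.08928144 = 9.43102881
  phi_hat_1 = [gamma(1) gamma(0) - gamma(1) gamma(2)] / det = [(-0.2988)(3.0855) - (-0.2988)(-0.3868)] / 9.43102881 = -1.03752324 / 9.43102881 = -0.11
  phi_hat_2 = [gamma(0) gamma(2) - gamma(1)^2] / det = [(3.0855)(-0.3868) - (-0.2988)^2] / 9.43102881 = -1.28275284 / 9.43102881 = -0.136
So phi_hat = [-0.1100, -0.1360].
Therefore phi_hat_1 = -0.1100.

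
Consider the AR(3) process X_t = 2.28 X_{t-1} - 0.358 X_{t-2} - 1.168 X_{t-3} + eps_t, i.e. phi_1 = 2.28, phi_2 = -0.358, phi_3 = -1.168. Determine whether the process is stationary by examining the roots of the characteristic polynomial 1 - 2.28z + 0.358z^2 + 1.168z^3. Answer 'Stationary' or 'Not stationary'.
\text{Not stationary}

The AR(p) characteristic polynomial is P(z) = 1 - 2.28z + 0.358z^2 + 1.168z^3.
Stationarity requires all roots to lie outside the unit circle, i.e. |z| > 1 for every root.
Degree 3: look for a simple real root z0 first, then factor out (1 - z/z0) and solve the remaining quadratic.
Testing z0 = 0.625: P(0.625) = 1 + (-2.28)(0.625) + (0.358)(0.625)^2 + (1.168)(0.625)^3
  = 1 + (-1.425) + (0.139844) + (0.285156) = 0.  So z_0 = 0.625 is a root, |z_0| = 0.625.
Divide out the factor (1 - 1.6 z) = (1 - z/z0) (since 1/z0 = 1.6):
  P(z) = (1 - 1.6 z)(1 + (-0.68) z + (-0.73) z^2)
  [check: z-coef -0.68 - (1.6) = -2.28; z^2-coef -0.73 - (1.6)(-0.68) = 0.358; z^3-coef -(1.6)(-0.73) = 1.168.]
Remaining roots from the quadratic factor 1 + (-0.68) z + (-0.73) z^2:
  Set 1 + (-0.68) z + (-0.73) z^2 = 0, i.e. a z^2 + b z + c = 0 with a = -0.73, b = -0.68, c = 1.
  Discriminant D = b^2 - 4ac = (-0.68)^2 - 4*(-0.73)*1 = 0.4624 - (-2.92) = 3.3824.
  D >= 0, so the roots are real: z = (-b +/- sqrt(D)) / (2a) = (0.68 +/- 1.83913) / (-1.46).
    z_1 = (0.68 + 1.83913) / (-1.46) = -1.7254,   |z_1| = 1.7254.
    z_2 = (0.68 - 1.83913) / (-1.46) = 0.7939,   |z_2| = 0.7939.
Moduli of all roots: 0.6250, 1.7254, 0.7939.
All moduli strictly greater than 1? No.
Verdict: Not stationary.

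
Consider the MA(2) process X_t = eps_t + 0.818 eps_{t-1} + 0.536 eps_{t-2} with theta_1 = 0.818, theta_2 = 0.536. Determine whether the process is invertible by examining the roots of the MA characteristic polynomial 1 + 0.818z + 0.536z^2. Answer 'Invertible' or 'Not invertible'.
\text{Invertible}

The MA(q) characteristic polynomial is P(z) = 1 + 0.818z + 0.536z^2.
Invertibility requires all roots to lie outside the unit circle, i.e. |z| > 1 for every root.
Set 1 + (0.818) z + (0.536) z^2 = 0, i.e. a z^2 + b z + c = 0 with a = 0.536, b = 0.818, c = 1.
Discriminant D = b^2 - 4ac = (0.818)^2 - 4*(0.536)*1 = 0.669124 - (2.144) = -1.474876.
D < 0, so the roots are the complex-conjugate pair z = (-b +/- i sqrt(-D)) / (2a) = -0.7631 +/- 1.1329i.
For a conjugate pair |z|^2 = z * conj(z) = (product of roots) = c/a = 1/(0.536) = 1.865672, so |z| = sqrt(1.865672) = 1.3659 for both roots.
Moduli of all roots: 1.3659, 1.3659.
All moduli strictly greater than 1? Yes.
Verdict: Invertible.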